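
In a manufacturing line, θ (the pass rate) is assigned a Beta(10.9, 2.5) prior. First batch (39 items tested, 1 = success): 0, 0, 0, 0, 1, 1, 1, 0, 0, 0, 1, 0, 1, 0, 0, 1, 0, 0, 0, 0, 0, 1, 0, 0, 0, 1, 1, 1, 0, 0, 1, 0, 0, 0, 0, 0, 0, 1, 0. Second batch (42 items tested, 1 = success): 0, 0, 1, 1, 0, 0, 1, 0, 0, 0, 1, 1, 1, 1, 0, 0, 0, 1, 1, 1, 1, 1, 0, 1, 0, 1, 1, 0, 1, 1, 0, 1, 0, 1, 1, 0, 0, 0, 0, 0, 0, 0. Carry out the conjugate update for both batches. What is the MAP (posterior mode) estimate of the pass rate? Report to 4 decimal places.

The Beta prior is conjugate to a Binomial/Bernoulli likelihood; the update adds successes to α and failures to β.
After batch 1: Beta(10.9+12, 2.5+27) = Beta(22.9, 29.5).
After batch 2: Beta(22.9+20, 29.5+22) = Beta(42.9, 51.5).
Mode of Beta(a,b) for a,b>1 is (a−1)/(a+b−2) = 41.9/92.4 = 0.4535.

0.4535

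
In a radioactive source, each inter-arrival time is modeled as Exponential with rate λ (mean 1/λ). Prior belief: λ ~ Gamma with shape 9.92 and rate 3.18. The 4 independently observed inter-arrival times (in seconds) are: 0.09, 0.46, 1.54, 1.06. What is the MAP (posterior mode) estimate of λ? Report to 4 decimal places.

With a Gamma(shape α, rate β) prior on the exponential rate λ, the posterior after n observations with total T = Σxᵢ is Gamma(α+n, β+T).
Sum of observations T = 3.15 seconds; n = 4.
Posterior: Gamma(9.92+4, 3.18+3.15) = Gamma(13.92, 6.33).
Mode = (α−1)/β = 2.0411.

2.0411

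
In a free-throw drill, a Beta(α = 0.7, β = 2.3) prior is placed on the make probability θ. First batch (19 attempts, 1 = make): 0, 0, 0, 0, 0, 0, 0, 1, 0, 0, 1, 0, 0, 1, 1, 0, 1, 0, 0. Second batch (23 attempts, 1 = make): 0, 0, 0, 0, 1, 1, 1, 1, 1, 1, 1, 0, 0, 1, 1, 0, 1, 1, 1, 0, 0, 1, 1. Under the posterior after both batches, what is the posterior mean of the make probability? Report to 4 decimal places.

0.4378

The Beta prior is conjugate to a Binomial/Bernoulli likelihood; the update adds successes to α and failures to β.
After batch 1: Beta(0.7+5, 2.3+14) = Beta(5.7, 16.3).
After batch 2: Beta(5.7+14, 16.3+9) = Beta(19.7, 25.3).
Posterior mean = α/(α+β) = 19.7/45.0 = 0.4378.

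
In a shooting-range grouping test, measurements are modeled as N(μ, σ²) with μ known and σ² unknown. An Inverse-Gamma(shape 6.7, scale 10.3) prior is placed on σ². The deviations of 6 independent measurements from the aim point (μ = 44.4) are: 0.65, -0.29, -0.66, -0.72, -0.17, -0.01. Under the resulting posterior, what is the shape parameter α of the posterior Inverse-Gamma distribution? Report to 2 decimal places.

9.70

With known mean μ and an Inverse-Gamma(α, β) prior on σ², the Normal likelihood is conjugate: posterior is Inv-Gamma(α + n/2, β + Σ(xᵢ−μ)²/2).
Σ(xᵢ−μ)² = (0.65)² + (-0.29)² + (-0.66)² + (-0.72)² + (-0.17)² + (-0.01)² = 1.4896.
Posterior: Inv-Gamma(6.7 + 6/2, 10.3 + 1.4896/2) = Inv-Gamma(9.70, 11.04480).
Posterior α = 9.70.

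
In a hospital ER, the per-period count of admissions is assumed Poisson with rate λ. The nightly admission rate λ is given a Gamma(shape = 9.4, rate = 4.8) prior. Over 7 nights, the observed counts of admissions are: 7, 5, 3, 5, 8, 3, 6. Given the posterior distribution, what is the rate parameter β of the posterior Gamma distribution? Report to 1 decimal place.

With a Gamma(shape α, rate β) prior, the Poisson likelihood is conjugate: the posterior is Gamma(α + ΣXᵢ, β + n).
Sum of counts S = 37 over n = 7 nights.
Posterior: Gamma(α+S, β+n) = Gamma(9.4+37, 4.8+7) = Gamma(46.4, 11.8).
Posterior β = 11.8.

11.8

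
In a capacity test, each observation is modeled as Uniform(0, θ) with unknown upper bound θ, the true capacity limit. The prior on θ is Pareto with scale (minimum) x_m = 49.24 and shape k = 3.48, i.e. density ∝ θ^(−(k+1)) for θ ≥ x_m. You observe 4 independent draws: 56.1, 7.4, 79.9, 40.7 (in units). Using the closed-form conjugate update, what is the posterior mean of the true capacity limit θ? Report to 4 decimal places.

92.2302

A Pareto(scale x_m, shape k) prior on the upper bound θ of Uniform(0, θ) is conjugate: posterior is Pareto(max(x_m, max xᵢ), k + n).
Sample maximum = 79.9; prior scale x_m = 49.24 → posterior scale = max = 79.90.
Posterior shape = 3.48 + 4 = 7.48.
E[θ|data] = k·x_m/(k−1) = 7.48·79.90/6.48 = 92.2302.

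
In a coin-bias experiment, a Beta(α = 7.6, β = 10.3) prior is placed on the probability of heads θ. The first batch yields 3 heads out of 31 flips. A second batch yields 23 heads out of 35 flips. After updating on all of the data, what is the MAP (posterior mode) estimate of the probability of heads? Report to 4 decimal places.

The Beta prior is conjugate to a Binomial/Bernoulli likelihood; the update adds successes to α and failures to β.
After batch 1: Beta(7.6+3, 10.3+28) = Beta(10.6, 38.3).
After batch 2: Beta(10.6+23, 38.3+12) = Beta(33.6, 50.3).
Mode of Beta(a,b) for a,b>1 is (a−1)/(a+b−2) = 32.6/81.9 = 0.3980.

0.3980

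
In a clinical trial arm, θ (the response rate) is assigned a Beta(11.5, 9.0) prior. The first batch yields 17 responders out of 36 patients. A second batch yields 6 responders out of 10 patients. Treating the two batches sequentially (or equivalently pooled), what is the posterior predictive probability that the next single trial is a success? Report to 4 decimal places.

0.5188

The Beta prior is conjugate to a Binomial/Bernoulli likelihood; the update adds successes to α and failures to β.
After batch 1: Beta(11.5+17, 9.0+19) = Beta(28.5, 28.0).
After batch 2: Beta(28.5+6, 28.0+4) = Beta(34.5, 32.0).
For a single future Bernoulli trial, P(success | data) = α/(α+β) = 0.5188.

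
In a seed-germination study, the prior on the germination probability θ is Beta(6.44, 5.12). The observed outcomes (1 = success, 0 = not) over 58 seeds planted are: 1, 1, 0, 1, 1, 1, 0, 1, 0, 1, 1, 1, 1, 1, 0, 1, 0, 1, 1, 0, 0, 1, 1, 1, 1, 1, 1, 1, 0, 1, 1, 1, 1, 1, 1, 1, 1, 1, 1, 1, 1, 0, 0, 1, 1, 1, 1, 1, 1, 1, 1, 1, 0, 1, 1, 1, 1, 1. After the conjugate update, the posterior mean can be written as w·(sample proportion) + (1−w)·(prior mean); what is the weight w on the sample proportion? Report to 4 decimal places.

The Beta prior is conjugate to a Binomial/Bernoulli likelihood; the update adds successes to α and failures to β.
Posterior mean = (α₀+k)/(α₀+β₀+n) = [n/(α₀+β₀+n)]·(k/n) + [(α₀+β₀)/(α₀+β₀+n)]·α₀/(α₀+β₀), so only n and the prior enter the weight.
The weight on the data is w = n/(α₀+β₀+n) = 58/(6.44+5.12+58) = 58/69.56 = 0.8338.

0.8338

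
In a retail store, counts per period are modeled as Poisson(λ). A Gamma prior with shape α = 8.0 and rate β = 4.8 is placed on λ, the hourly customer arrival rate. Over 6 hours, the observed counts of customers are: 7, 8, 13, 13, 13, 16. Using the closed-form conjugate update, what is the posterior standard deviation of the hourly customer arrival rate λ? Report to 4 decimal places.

With a Gamma(shape α, rate β) prior, the Poisson likelihood is conjugate: the posterior is Gamma(α + ΣXᵢ, β + n).
Sum of counts S = 70 over n = 6 hours.
Posterior: Gamma(α+S, β+n) = Gamma(8.0+70, 4.8+6) = Gamma(78.0, 10.8).
SD = √α/β = √78.0/10.8 = 0.8178.

0.8178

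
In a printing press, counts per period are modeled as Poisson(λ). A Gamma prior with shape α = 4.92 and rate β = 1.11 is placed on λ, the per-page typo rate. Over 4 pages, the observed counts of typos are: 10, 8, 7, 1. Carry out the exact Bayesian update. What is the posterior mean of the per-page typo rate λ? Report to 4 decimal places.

6.0509

With a Gamma(shape α, rate β) prior, the Poisson likelihood is conjugate: the posterior is Gamma(α + ΣXᵢ, β + n).
Sum of counts S = 26 over n = 4 pages.
Posterior: Gamma(α+S, β+n) = Gamma(4.92+26, 1.11+4) = Gamma(30.92, 5.11).
Posterior mean = α/β = 30.92/5.11 = 6.0509.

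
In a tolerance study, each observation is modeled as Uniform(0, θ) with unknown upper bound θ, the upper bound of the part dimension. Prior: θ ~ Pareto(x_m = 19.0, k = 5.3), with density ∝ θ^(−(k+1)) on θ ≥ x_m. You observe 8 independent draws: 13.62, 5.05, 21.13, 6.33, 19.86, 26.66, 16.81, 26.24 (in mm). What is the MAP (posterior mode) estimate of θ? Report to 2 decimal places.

26.66

A Pareto(scale x_m, shape k) prior on the upper bound θ of Uniform(0, θ) is conjugate: posterior is Pareto(max(x_m, max xᵢ), k + n).
Sample maximum = 26.66; prior scale x_m = 19.0 → posterior scale = max = 26.66.
Posterior shape = 5.3 + 8 = 13.3.
The Pareto density is decreasing on [x_m, ∞), so the mode is x_m = 26.66.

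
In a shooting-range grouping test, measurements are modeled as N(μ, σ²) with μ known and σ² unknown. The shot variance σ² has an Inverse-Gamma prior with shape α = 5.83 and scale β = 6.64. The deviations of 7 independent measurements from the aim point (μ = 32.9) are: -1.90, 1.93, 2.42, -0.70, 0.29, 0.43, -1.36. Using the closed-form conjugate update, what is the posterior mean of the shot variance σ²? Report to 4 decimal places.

1.7455

With known mean μ and an Inverse-Gamma(α, β) prior on σ², the Normal likelihood is conjugate: posterior is Inv-Gamma(α + n/2, β + Σ(xᵢ−μ)²/2).
Σ(xᵢ−μ)² = (-1.90)² + (1.93)² + (2.42)² + (-0.70)² + (0.29)² + (0.43)² + (-1.36)² = 15.7999.
Posterior: Inv-Gamma(5.83 + 7/2, 6.64 + 15.7999/2) = Inv-Gamma(9.33, 14.53995).
E[σ²|data] = β/(α−1) = 14.53995/8.33 = 1.7455.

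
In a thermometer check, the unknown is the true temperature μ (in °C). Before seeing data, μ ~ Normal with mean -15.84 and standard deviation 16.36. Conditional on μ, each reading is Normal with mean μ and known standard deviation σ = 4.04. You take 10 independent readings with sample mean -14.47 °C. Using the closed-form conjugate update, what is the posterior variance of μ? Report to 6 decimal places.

For Normal data with known variance σ², a Normal(μ₀, σ₀²) prior on μ is conjugate. Posterior precision = 1/σ₀² + n/σ²; posterior mean is the precision-weighted average of μ₀ and x̄.
σ₀² = 16.36² = 267.6496, σ² = 4.04² = 16.3216; σ² + n·σ₀² = 16.3216 + 10·267.6496 = 2692.8176.
Posterior precision = 1/σ₀² + n/σ² = 1/267.6496 + 10/16.3216 = (σ² + n·σ₀²)/(σ₀²σ²) = 2692.8176/(267.6496·16.3216); posterior variance σₙ² = σ₀²σ²/(σ² + n·σ₀²) = 267.6496·16.3216/2692.8176 = 1.622267.

1.622267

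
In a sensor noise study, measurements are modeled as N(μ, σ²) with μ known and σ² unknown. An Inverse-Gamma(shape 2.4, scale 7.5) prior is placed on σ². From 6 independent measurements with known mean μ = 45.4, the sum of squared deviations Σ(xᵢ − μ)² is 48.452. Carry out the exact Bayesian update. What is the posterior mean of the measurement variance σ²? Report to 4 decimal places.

With known mean μ and an Inverse-Gamma(α, β) prior on σ², the Normal likelihood is conjugate: posterior is Inv-Gamma(α + n/2, β + Σ(xᵢ−μ)²/2).
Posterior: Inv-Gamma(2.4 + 6/2, 7.5 + 48.452/2) = Inv-Gamma(5.40, 31.7260).
E[σ²|data] = β/(α−1) = 31.7260/4.40 = 7.2105.

7.2105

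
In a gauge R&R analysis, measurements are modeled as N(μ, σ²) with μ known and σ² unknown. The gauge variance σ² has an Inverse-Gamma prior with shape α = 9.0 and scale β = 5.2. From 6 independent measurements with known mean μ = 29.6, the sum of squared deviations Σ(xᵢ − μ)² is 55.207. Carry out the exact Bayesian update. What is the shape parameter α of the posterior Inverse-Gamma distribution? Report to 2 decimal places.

12.00

With known mean μ and an Inverse-Gamma(α, β) prior on σ², the Normal likelihood is conjugate: posterior is Inv-Gamma(α + n/2, β + Σ(xᵢ−μ)²/2).
Posterior: Inv-Gamma(9.0 + 6/2, 5.2 + 55.207/2) = Inv-Gamma(12.00, 32.8035).
Posterior α = 12.00.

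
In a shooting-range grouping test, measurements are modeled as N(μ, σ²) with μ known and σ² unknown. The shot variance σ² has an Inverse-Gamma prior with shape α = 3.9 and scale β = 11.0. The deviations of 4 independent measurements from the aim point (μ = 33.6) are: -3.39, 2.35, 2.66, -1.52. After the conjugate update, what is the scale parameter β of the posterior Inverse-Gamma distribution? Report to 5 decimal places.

With known mean μ and an Inverse-Gamma(α, β) prior on σ², the Normal likelihood is conjugate: posterior is Inv-Gamma(α + n/2, β + Σ(xᵢ−μ)²/2).
Σ(xᵢ−μ)² = (-3.39)² + (2.35)² + (2.66)² + (-1.52)² = 26.4006.
Posterior: Inv-Gamma(3.9 + 4/2, 11.0 + 26.4006/2) = Inv-Gamma(5.90, 24.20030).
Posterior β = 24.20030.

24.20030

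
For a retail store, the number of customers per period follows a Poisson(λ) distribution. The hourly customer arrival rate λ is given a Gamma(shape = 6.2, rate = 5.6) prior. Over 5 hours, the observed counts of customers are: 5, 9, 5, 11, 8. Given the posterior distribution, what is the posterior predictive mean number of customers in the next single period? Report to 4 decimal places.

With a Gamma(shape α, rate β) prior, the Poisson likelihood is conjugate: the posterior is Gamma(α + ΣXᵢ, β + n).
Sum of counts S = 38 over n = 5 hours.
Posterior: Gamma(α+S, β+n) = Gamma(6.2+38, 5.6+5) = Gamma(44.2, 10.6).
The predictive distribution for one future period is NegBinom with mean α/β = 4.1698.

4.1698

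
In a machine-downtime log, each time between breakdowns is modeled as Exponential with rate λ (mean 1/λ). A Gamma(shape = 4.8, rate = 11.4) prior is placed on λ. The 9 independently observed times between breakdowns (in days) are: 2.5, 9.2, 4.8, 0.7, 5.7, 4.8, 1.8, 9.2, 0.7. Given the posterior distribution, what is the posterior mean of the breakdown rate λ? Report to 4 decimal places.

With a Gamma(shape α, rate β) prior on the exponential rate λ, the posterior after n observations with total T = Σxᵢ is Gamma(α+n, β+T).
Sum of observations T = 39.4 days; n = 9.
Posterior: Gamma(4.8+9, 11.4+39.4) = Gamma(13.8, 50.8).
Posterior mean of λ = α/β = 13.8/50.8 = 0.2717.

0.2717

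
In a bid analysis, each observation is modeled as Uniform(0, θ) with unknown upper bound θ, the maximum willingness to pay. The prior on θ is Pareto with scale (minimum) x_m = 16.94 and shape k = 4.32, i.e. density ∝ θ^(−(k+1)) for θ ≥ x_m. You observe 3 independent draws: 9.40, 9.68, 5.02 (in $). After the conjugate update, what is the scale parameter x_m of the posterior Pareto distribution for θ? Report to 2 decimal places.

A Pareto(scale x_m, shape k) prior on the upper bound θ of Uniform(0, θ) is conjugate: posterior is Pareto(max(x_m, max xᵢ), k + n).
Sample maximum = 9.68; prior scale x_m = 16.94 → posterior scale = max = 16.94.
Posterior shape = 4.32 + 3 = 7.32.
Posterior scale x_m = 16.94.

16.94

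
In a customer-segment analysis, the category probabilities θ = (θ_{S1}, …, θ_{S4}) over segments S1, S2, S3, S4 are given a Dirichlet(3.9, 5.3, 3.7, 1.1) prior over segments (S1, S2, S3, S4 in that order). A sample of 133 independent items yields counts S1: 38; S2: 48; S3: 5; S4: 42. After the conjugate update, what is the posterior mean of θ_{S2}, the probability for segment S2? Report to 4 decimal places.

The Dirichlet prior is conjugate to the Multinomial likelihood: each posterior αⱼ = prior αⱼ + observed count nⱼ.
Posterior concentration: (41.9, 53.3, 8.7, 43.1), total = 147.0.
E[θ_{S2}|data] = α_{S2}/Σα = 53.3/147.0 = 0.3626.

0.3626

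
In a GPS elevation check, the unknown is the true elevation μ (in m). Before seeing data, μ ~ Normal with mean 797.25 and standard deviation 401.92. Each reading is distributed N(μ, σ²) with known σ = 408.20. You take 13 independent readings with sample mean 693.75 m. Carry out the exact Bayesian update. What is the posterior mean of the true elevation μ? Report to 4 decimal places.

701.3586

For Normal data with known variance σ², a Normal(μ₀, σ₀²) prior on μ is conjugate. Posterior precision = 1/σ₀² + n/σ²; posterior mean is the precision-weighted average of μ₀ and x̄.
n·x̄ = 13·693.75 = 9018.75.
σ₀² = 401.92² = 161539.6864, σ² = 408.20² = 166627.24; σ² + n·σ₀² = 166627.24 + 13·161539.6864 = 2266643.1632.
Posterior mean = (μ₀/σ₀² + n·x̄/σ²)/(1/σ₀² + n/σ²) = (σ²·μ₀ + σ₀²·n·x̄)/(σ² + n·σ₀²) = (166627.24·797.25 + 161539.6864·9018.75)/2266643.1632 = 1589729613.81/2266643.1632 = 701.3586.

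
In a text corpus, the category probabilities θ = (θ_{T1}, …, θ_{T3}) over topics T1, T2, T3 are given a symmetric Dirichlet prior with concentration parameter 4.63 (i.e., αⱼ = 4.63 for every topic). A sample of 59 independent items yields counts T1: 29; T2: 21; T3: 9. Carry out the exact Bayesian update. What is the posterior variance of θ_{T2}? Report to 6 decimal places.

The Dirichlet prior is conjugate to the Multinomial likelihood: each posterior αⱼ = prior αⱼ + observed count nⱼ.
Posterior concentration: (33.63, 25.63, 13.63), total = 72.89.
Var[θ_j] = α_j(Σα−α_j)/((Σα)²(Σα+1)) = 25.63·47.26/(72.89²·73.89) = 0.003085.

0.003085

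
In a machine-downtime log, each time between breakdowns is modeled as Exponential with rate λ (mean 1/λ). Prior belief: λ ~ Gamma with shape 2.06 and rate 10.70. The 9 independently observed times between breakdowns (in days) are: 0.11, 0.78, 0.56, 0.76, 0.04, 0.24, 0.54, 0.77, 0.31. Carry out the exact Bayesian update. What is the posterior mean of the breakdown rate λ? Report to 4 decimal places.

With a Gamma(shape α, rate β) prior on the exponential rate λ, the posterior after n observations with total T = Σxᵢ is Gamma(α+n, β+T).
Sum of observations T = 4.11 days; n = 9.
Posterior: Gamma(2.06+9, 10.70+4.11) = Gamma(11.06, 14.81).
Posterior mean of λ = α/β = 11.06/14.81 = 0.7468.

0.7468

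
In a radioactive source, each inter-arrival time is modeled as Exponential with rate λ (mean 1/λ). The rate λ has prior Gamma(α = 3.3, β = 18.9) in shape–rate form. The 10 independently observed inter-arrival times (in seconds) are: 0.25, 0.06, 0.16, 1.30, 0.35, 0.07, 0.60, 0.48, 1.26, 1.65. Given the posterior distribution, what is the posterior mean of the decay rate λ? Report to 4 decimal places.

0.5303

With a Gamma(shape α, rate β) prior on the exponential rate λ, the posterior after n observations with total T = Σxᵢ is Gamma(α+n, β+T).
Sum of observations T = 6.18 seconds; n = 10.
Posterior: Gamma(3.3+10, 18.9+6.18) = Gamma(13.3, 25.08).
Posterior mean of λ = α/β = 13.3/25.08 = 0.5303.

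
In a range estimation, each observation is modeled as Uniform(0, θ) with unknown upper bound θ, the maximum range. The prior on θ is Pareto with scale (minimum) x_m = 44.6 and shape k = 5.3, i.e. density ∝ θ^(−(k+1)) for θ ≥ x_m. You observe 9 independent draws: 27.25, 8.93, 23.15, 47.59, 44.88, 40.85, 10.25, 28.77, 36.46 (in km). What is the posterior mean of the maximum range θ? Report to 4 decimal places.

51.1682

A Pareto(scale x_m, shape k) prior on the upper bound θ of Uniform(0, θ) is conjugate: posterior is Pareto(max(x_m, max xᵢ), k + n).
Sample maximum = 47.59; prior scale x_m = 44.6 → posterior scale = max = 47.59.
Posterior shape = 5.3 + 9 = 14.3.
E[θ|data] = k·x_m/(k−1) = 14.3·47.59/13.3 = 51.1682.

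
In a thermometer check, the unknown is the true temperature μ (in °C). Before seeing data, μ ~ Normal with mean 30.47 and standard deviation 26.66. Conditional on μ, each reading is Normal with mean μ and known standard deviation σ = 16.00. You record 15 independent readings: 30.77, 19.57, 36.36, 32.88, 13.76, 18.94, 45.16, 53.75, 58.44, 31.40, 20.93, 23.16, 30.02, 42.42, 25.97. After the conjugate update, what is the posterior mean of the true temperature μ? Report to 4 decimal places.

32.1939

For Normal data with known variance σ², a Normal(μ₀, σ₀²) prior on μ is conjugate. Posterior precision = 1/σ₀² + n/σ²; posterior mean is the precision-weighted average of μ₀ and x̄.
Σxᵢ = 30.77 + 19.57 + 36.36 + 32.88 + 13.76 + 18.94 + 45.16 + 53.75 + 58.44 + 31.40 + 20.93 + 23.16 + 30.02 + 42.42 + 25.97 = 483.53, so n·x̄ = 483.53.
σ₀² = 26.66² = 710.7556, σ² = 16.00² = 256; σ² + n·σ₀² = 256 + 15·710.7556 = 10917.334.
Posterior mean = (μ₀/σ₀² + n·x̄/σ²)/(1/σ₀² + n/σ²) = (σ²·μ₀ + σ₀²·n·x̄)/(σ² + n·σ₀²) = (256·30.47 + 710.7556·483.53)/10917.334 = 351471.975268/10917.334 = 32.1939.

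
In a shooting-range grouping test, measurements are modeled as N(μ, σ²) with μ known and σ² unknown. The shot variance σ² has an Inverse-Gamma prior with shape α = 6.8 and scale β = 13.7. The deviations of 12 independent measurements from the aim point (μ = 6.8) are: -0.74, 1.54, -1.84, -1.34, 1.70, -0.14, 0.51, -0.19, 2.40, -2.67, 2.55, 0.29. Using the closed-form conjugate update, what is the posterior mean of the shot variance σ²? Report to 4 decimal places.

2.4653

With known mean μ and an Inverse-Gamma(α, β) prior on σ², the Normal likelihood is conjugate: posterior is Inv-Gamma(α + n/2, β + Σ(xᵢ−μ)²/2).
Σ(xᵢ−μ)² = (-0.74)² + (1.54)² + (-1.84)² + (-1.34)² + (1.70)² + (-0.14)² + (0.51)² + (-0.19)² + (2.40)² + (-2.67)² + (2.55)² + (0.29)² = 30.7817.
Posterior: Inv-Gamma(6.8 + 12/2, 13.7 + 30.7817/2) = Inv-Gamma(12.80, 29.09085).
E[σ²|data] = β/(α−1) = 29.09085/11.80 = 2.4653.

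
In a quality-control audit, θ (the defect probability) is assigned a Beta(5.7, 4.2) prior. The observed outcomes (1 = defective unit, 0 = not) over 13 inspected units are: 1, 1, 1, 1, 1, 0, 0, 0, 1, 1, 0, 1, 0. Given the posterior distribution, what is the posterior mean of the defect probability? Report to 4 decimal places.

The Beta prior is conjugate to a Binomial/Bernoulli likelihood; the update adds successes to α and failures to β.
Posterior: Beta(α+k, β+n−k) = Beta(5.7+8, 4.2+5) = Beta(13.7, 9.2).
Posterior mean = α/(α+β) = 13.7/22.9 = 0.5983.

0.5983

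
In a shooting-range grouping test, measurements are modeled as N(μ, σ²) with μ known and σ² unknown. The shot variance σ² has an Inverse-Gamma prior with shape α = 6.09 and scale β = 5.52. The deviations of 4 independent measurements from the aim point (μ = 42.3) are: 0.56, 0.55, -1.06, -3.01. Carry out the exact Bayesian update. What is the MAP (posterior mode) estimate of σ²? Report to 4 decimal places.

1.2013

With known mean μ and an Inverse-Gamma(α, β) prior on σ², the Normal likelihood is conjugate: posterior is Inv-Gamma(α + n/2, β + Σ(xᵢ−μ)²/2).
Σ(xᵢ−μ)² = (0.56)² + (0.55)² + (-1.06)² + (-3.01)² = 10.7998.
Posterior: Inv-Gamma(6.09 + 4/2, 5.52 + 10.7998/2) = Inv-Gamma(8.09, 10.91990).
Mode = β/(α+1) = 10.91990/9.09 = 1.2013.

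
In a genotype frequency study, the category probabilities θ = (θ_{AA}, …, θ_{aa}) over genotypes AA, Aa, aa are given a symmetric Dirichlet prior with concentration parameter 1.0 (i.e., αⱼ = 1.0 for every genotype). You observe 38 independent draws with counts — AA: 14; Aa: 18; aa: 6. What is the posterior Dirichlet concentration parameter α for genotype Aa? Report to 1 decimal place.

19.0

The Dirichlet prior is conjugate to the Multinomial likelihood: each posterior αⱼ = prior αⱼ + observed count nⱼ.
Posterior concentration: (15.0, 19.0, 7.0), total = 41.0.
α_{Aa} = 1.0 + 18 = 19.0.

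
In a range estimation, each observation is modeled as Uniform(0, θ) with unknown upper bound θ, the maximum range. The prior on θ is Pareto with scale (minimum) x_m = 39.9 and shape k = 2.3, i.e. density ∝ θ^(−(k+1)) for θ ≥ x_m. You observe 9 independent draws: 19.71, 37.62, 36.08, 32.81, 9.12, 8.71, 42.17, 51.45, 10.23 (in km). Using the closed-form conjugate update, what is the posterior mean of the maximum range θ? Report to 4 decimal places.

A Pareto(scale x_m, shape k) prior on the upper bound θ of Uniform(0, θ) is conjugate: posterior is Pareto(max(x_m, max xᵢ), k + n).
Sample maximum = 51.45; prior scale x_m = 39.9 → posterior scale = max = 51.45.
Posterior shape = 2.3 + 9 = 11.3.
E[θ|data] = k·x_m/(k−1) = 11.3·51.45/10.3 = 56.4451.

56.4451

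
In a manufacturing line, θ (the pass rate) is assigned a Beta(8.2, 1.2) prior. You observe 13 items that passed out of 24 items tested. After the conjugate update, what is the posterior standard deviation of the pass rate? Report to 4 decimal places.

The Beta prior is conjugate to a Binomial/Bernoulli likelihood; the update adds successes to α and failures to β.
Posterior: Beta(α+k, β+n−k) = Beta(8.2+13, 1.2+11) = Beta(21.2, 12.2).
Var = αβ/((α+β)²(α+β+1)) = 21.2·12.2/(33.4²·34.4) = 0.00673976; SD = √0.00673976 = 0.0821.

0.0821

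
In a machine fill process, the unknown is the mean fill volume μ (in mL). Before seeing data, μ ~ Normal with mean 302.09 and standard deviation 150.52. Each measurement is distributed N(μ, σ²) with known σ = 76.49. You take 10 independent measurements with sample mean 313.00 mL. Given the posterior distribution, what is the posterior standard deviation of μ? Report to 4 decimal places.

For Normal data with known variance σ², a Normal(μ₀, σ₀²) prior on μ is conjugate. Posterior precision = 1/σ₀² + n/σ²; posterior mean is the precision-weighted average of μ₀ and x̄.
σ₀² = 150.52² = 22656.2704, σ² = 76.49² = 5850.7201; σ² + n·σ₀² = 5850.7201 + 10·22656.2704 = 232413.4241.
Posterior precision = 1/σ₀² + n/σ² = 1/22656.2704 + 10/5850.7201 = (σ² + n·σ₀²)/(σ₀²σ²) = 232413.4241/(22656.2704·5850.7201); posterior variance σₙ² = σ₀²σ²/(σ² + n·σ₀²) = 22656.2704·5850.7201/232413.4241 = 570.343547.
Posterior SD = √σₙ² = √(22656.2704·5850.7201/232413.4241) = 23.8819.

23.8819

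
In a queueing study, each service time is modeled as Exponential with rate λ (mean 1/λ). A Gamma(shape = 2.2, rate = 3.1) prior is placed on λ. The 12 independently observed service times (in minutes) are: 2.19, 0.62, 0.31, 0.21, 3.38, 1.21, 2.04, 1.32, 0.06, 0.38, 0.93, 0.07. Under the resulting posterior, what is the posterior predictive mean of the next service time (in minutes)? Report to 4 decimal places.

1.1985

With a Gamma(shape α, rate β) prior on the exponential rate λ, the posterior after n observations with total T = Σxᵢ is Gamma(α+n, β+T).
Sum of observations T = 12.72 minutes; n = 12.
Posterior: Gamma(2.2+12, 3.1+12.72) = Gamma(14.2, 15.82).
The predictive distribution for the next observation is Lomax; its mean is β/(α−1) = 15.82/13.2 = 1.1985.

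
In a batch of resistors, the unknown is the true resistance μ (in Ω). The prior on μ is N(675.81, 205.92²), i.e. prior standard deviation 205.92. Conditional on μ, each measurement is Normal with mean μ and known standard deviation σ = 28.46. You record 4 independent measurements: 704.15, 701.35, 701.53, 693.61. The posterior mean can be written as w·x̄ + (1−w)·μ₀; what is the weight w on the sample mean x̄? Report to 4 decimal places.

For Normal data with known variance σ², a Normal(μ₀, σ₀²) prior on μ is conjugate. Posterior precision = 1/σ₀² + n/σ²; posterior mean is the precision-weighted average of μ₀ and x̄.
σ₀² = 205.92² = 42403.0464, σ² = 28.46² = 809.9716. Prior precision 1/σ₀² = 1/42403.0464; data precision n/σ² = 4/809.9716.
w = (n/σ²)/(1/σ₀² + n/σ²) = n·σ₀²/(σ² + n·σ₀²) = 4·42403.0464/(809.9716 + 4·42403.0464) = 169612.1856/170422.1572 = 0.9952.

0.9952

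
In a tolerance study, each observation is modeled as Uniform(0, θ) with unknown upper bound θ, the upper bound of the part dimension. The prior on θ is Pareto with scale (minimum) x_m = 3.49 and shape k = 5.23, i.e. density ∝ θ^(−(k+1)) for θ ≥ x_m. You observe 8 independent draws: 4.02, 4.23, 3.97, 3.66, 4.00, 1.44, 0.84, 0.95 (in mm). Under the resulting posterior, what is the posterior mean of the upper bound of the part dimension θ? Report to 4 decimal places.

4.5759

A Pareto(scale x_m, shape k) prior on the upper bound θ of Uniform(0, θ) is conjugate: posterior is Pareto(max(x_m, max xᵢ), k + n).
Sample maximum = 4.23; prior scale x_m = 3.49 → posterior scale = max = 4.23.
Posterior shape = 5.23 + 8 = 13.23.
E[θ|data] = k·x_m/(k−1) = 13.23·4.23/12.23 = 4.5759.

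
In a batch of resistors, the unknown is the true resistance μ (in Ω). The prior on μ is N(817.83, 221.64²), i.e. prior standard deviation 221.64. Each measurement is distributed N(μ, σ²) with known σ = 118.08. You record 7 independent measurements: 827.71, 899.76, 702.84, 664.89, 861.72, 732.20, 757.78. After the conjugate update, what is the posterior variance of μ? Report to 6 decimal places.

For Normal data with known variance σ², a Normal(μ₀, σ₀²) prior on μ is conjugate. Posterior precision = 1/σ₀² + n/σ²; posterior mean is the precision-weighted average of μ₀ and x̄.
σ₀² = 221.64² = 49124.2896, σ² = 118.08² = 13942.8864; σ² + n·σ₀² = 13942.8864 + 7·49124.2896 = 357812.9136.
Posterior precision = 1/σ₀² + n/σ² = 1/49124.2896 + 7/13942.8864 = (σ² + n·σ₀²)/(σ₀²σ²) = 357812.9136/(49124.2896·13942.8864); posterior variance σₙ² = σ₀²σ²/(σ² + n·σ₀²) = 49124.2896·13942.8864/357812.9136 = 1914.224902.

1914.224902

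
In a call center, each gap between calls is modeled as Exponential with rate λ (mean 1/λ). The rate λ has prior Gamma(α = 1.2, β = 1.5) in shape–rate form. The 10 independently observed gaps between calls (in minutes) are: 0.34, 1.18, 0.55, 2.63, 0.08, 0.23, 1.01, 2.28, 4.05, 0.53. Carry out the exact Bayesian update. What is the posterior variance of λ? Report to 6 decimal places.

0.054163

With a Gamma(shape α, rate β) prior on the exponential rate λ, the posterior after n observations with total T = Σxᵢ is Gamma(α+n, β+T).
Sum of observations T = 12.88 minutes; n = 10.
Posterior: Gamma(1.2+10, 1.5+12.88) = Gamma(11.2, 14.38).
Var = α/β² = 0.054163.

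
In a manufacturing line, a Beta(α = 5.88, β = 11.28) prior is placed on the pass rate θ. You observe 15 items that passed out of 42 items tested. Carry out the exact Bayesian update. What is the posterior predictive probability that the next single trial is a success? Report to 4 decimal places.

0.3529

The Beta prior is conjugate to a Binomial/Bernoulli likelihood; the update adds successes to α and failures to β.
Posterior: Beta(α+k, β+n−k) = Beta(5.88+15, 11.28+27) = Beta(20.88, 38.28).
For a single future Bernoulli trial, P(success | data) = α/(α+β) = 0.3529.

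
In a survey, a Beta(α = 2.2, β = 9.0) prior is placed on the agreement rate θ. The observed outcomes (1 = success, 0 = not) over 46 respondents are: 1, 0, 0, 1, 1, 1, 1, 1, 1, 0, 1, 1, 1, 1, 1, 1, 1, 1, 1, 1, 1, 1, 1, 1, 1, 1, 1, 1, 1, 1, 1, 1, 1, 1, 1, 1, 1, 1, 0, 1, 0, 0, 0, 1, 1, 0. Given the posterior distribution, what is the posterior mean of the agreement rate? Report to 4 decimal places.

The Beta prior is conjugate to a Binomial/Bernoulli likelihood; the update adds successes to α and failures to β.
Posterior: Beta(α+k, β+n−k) = Beta(2.2+38, 9.0+8) = Beta(40.2, 17.0).
Posterior mean = α/(α+β) = 40.2/57.2 = 0.7028.

0.7028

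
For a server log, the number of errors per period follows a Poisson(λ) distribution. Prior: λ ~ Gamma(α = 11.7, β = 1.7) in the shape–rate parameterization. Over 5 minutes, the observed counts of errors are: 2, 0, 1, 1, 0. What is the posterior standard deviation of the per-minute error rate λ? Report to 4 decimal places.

0.5914

With a Gamma(shape α, rate β) prior, the Poisson likelihood is conjugate: the posterior is Gamma(α + ΣXᵢ, β + n).
Sum of counts S = 4 over n = 5 minutes.
Posterior: Gamma(α+S, β+n) = Gamma(11.7+4, 1.7+5) = Gamma(15.7, 6.7).
SD = √α/β = √15.7/6.7 = 0.5914.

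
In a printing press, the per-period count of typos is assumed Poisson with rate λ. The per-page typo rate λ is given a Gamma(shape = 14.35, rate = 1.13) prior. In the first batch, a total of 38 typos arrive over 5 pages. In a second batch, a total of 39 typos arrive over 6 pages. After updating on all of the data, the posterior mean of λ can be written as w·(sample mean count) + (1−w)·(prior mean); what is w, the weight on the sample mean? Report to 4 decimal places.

With a Gamma(shape α, rate β) prior, the Poisson likelihood is conjugate: the posterior is Gamma(α + ΣXᵢ, β + n).
Total number of pages: n = 5 + 6 = 11.
Posterior mean = (α₀+S)/(β₀+n) = [n/(β₀+n)]·(S/n) + [β₀/(β₀+n)]·(α₀/β₀), so only n and β₀ enter the weight.
Weight on data w = n/(β₀+n) = 11/(1.13+11) = 11/12.13 = 0.9068.

0.9068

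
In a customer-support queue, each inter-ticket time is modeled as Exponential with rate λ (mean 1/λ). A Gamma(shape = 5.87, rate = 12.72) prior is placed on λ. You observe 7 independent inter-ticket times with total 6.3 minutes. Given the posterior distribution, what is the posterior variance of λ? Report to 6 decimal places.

0.035576

With a Gamma(shape α, rate β) prior on the exponential rate λ, the posterior after n observations with total T = Σxᵢ is Gamma(α+n, β+T).
Posterior: Gamma(5.87+7, 12.72+6.3) = Gamma(12.87, 19.02).
Var = α/β² = 0.035576.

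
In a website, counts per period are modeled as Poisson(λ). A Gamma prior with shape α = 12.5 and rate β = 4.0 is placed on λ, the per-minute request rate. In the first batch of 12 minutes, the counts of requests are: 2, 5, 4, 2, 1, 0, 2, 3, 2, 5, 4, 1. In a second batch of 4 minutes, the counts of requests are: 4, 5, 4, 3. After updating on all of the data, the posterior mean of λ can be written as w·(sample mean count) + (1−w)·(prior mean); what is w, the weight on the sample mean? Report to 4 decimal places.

With a Gamma(shape α, rate β) prior, the Poisson likelihood is conjugate: the posterior is Gamma(α + ΣXᵢ, β + n).
Total number of minutes: n = 12 + 4 = 16.
Posterior mean = (α₀+S)/(β₀+n) = [n/(β₀+n)]·(S/n) + [β₀/(β₀+n)]·(α₀/β₀), so only n and β₀ enter the weight.
Weight on data w = n/(β₀+n) = 16/(4.0+16) = 16/20.0 = 0.8000.

0.8000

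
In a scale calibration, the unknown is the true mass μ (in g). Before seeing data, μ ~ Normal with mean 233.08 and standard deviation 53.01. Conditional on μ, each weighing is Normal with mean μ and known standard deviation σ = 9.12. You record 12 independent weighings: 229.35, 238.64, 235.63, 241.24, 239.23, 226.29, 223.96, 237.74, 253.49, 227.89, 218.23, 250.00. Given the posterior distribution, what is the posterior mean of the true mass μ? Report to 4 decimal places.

235.1358

For Normal data with known variance σ², a Normal(μ₀, σ₀²) prior on μ is conjugate. Posterior precision = 1/σ₀² + n/σ²; posterior mean is the precision-weighted average of μ₀ and x̄.
Σxᵢ = 229.35 + 238.64 + 235.63 + 241.24 + 239.23 + 226.29 + 223.96 + 237.74 + 253.49 + 227.89 + 218.23 + 250.00 = 2821.69, so n·x̄ = 2821.69.
σ₀² = 53.01² = 2810.0601, σ² = 9.12² = 83.1744; σ² + n·σ₀² = 83.1744 + 12·2810.0601 = 33803.8956.
Posterior mean = (μ₀/σ₀² + n·x̄/σ²)/(1/σ₀² + n/σ²) = (σ²·μ₀ + σ₀²·n·x̄)/(σ² + n·σ₀²) = (83.1744·233.08 + 2810.0601·2821.69)/33803.8956 = 7948504.772721/33803.8956 = 235.1358.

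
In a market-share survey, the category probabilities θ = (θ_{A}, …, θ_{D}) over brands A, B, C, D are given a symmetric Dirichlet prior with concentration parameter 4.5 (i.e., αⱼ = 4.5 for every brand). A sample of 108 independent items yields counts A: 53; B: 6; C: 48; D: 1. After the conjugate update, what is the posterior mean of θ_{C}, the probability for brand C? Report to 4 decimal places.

The Dirichlet prior is conjugate to the Multinomial likelihood: each posterior αⱼ = prior αⱼ + observed count nⱼ.
Posterior concentration: (57.5, 10.5, 52.5, 5.5), total = 126.0.
E[θ_{C}|data] = α_{C}/Σα = 52.5/126.0 = 0.4167.

0.4167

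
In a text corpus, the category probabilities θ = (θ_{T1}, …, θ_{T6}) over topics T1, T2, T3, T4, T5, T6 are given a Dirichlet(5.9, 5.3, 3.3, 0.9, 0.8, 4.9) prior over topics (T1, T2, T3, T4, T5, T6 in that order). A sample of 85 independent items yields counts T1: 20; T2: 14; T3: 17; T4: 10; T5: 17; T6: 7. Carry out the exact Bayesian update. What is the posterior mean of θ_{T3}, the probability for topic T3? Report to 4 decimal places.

The Dirichlet prior is conjugate to the Multinomial likelihood: each posterior αⱼ = prior αⱼ + observed count nⱼ.
Posterior concentration: (25.9, 19.3, 20.3, 10.9, 17.8, 11.9), total = 106.1.
E[θ_{T3}|data] = α_{T3}/Σα = 20.3/106.1 = 0.1913.

0.1913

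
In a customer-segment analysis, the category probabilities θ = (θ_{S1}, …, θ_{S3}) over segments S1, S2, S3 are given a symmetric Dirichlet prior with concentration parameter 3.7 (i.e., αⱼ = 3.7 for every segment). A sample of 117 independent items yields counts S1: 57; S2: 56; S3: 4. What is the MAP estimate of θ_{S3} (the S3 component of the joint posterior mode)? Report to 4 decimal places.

The Dirichlet prior is conjugate to the Multinomial likelihood: each posterior αⱼ = prior αⱼ + observed count nⱼ.
Posterior concentration: (60.7, 59.7, 7.7), total = 128.1.
Joint mode component: (α_{S3}−1)/(Σα−K) = 6.7/125.1 = 0.0536.

0.0536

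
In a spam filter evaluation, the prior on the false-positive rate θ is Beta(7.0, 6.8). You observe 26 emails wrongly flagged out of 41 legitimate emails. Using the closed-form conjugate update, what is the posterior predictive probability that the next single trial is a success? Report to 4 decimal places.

The Beta prior is conjugate to a Binomial/Bernoulli likelihood; the update adds successes to α and failures to β.
Posterior: Beta(α+k, β+n−k) = Beta(7.0+26, 6.8+15) = Beta(33.0, 21.8).
For a single future Bernoulli trial, P(success | data) = α/(α+β) = 0.6022.

0.6022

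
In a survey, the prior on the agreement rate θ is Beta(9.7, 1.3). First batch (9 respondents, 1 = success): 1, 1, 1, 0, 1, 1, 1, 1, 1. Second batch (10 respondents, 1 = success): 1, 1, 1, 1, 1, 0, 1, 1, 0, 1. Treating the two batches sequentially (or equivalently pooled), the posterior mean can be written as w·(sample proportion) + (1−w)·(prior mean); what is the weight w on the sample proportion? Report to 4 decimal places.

0.6333

The Beta prior is conjugate to a Binomial/Bernoulli likelihood; the update adds successes to α and failures to β.
Total number of respondents: n = 9 + 10 = 19.
Posterior mean = (α₀+k)/(α₀+β₀+n) = [n/(α₀+β₀+n)]·(k/n) + [(α₀+β₀)/(α₀+β₀+n)]·α₀/(α₀+β₀), so only n and the prior enter the weight.
The weight on the data is w = n/(α₀+β₀+n) = 19/(9.7+1.3+19) = 19/30.0 = 0.6333.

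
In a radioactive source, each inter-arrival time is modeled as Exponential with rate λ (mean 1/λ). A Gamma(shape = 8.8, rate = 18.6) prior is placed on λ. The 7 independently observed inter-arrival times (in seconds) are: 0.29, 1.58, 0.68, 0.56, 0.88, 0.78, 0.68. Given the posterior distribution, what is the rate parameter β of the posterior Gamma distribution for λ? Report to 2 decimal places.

24.05

With a Gamma(shape α, rate β) prior on the exponential rate λ, the posterior after n observations with total T = Σxᵢ is Gamma(α+n, β+T).
Sum of observations T = 5.45 seconds; n = 7.
Posterior: Gamma(8.8+7, 18.6+5.45) = Gamma(15.8, 24.05).
Posterior β = 24.05.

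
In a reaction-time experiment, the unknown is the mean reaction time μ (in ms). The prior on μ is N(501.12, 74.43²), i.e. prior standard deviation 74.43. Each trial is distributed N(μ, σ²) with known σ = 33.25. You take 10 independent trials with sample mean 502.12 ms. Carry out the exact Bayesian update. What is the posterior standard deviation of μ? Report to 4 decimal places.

For Normal data with known variance σ², a Normal(μ₀, σ₀²) prior on μ is conjugate. Posterior precision = 1/σ₀² + n/σ²; posterior mean is the precision-weighted average of μ₀ and x̄.
σ₀² = 74.43² = 5539.8249, σ² = 33.25² = 1105.5625; σ² + n·σ₀² = 1105.5625 + 10·5539.8249 = 56503.8115.
Posterior precision = 1/σ₀² + n/σ² = 1/5539.8249 + 10/1105.5625 = (σ² + n·σ₀²)/(σ₀²σ²) = 56503.8115/(5539.8249·1105.5625); posterior variance σₙ² = σ₀²σ²/(σ² + n·σ₀²) = 5539.8249·1105.5625/56503.8115 = 108.393089.
Posterior SD = √σₙ² = √(5539.8249·1105.5625/56503.8115) = 10.4112.

10.4112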